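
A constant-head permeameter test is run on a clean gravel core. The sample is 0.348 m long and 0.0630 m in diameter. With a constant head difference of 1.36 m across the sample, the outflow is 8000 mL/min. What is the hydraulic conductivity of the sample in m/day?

946

Cross-sectional area A = π·(d/2)² = π × (0.0630/2)² = 0.003117 m².
Convert discharge: 8000 mL/min = 0.0001333 m³/s.
Darcy's law rearranged: K = Q·L / (A·Δh) = 0.0001333 × 0.348 / (0.003117 × 1.36) = 0.01094 m/s = 945.6 m/day.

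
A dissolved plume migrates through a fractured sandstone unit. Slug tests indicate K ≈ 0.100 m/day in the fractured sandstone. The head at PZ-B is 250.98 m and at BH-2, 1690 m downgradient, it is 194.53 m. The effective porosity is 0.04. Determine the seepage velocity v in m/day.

Hydraulic gradient i = (250.98 − 194.53) / 1690 = 56.45 / 1690 = 0.03340.
Darcy flux q = K · i = 0.1000 × 0.03340 = 0.003340 m/day.
Seepage velocity v = q / n_e = 0.003340 / 0.04 = 0.08351 m/day.

0.0835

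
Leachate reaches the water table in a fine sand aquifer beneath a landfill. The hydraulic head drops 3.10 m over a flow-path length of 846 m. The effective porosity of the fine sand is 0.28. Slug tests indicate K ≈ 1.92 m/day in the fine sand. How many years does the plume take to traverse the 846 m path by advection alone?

92.2

Hydraulic gradient i = Δh / L = 3.10 / 846 = 0.003664.
Darcy flux q = K · i = 1.920 × 0.003664 = 0.007035 m/day.
Seepage velocity v = q / n_e = 0.007035 / 0.28 = 0.02513 m/day.
Travel time t = L / v = 846 / 0.02513 = 33669 days = 92.18 years.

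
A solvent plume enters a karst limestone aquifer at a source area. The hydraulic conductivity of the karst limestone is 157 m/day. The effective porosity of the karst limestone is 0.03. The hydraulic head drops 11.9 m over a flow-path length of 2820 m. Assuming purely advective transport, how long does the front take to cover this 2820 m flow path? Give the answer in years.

0.350

Hydraulic gradient i = Δh / L = 11.9 / 2820 = 0.004220.
Darcy flux q = K · i = 157.0 × 0.004220 = 0.6625 m/day.
Seepage velocity v = q / n_e = 0.6625 / 0.03 = 22.08 m/day.
Travel time t = L / v = 2820 / 22.08 = 127.7 days = 0.3496 years.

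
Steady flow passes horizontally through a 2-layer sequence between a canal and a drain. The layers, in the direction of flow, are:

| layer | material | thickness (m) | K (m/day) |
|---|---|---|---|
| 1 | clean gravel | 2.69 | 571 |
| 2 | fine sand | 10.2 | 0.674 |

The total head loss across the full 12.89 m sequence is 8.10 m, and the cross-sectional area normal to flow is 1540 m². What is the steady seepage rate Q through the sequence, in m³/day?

Flow is perpendicular to layering, so the layers act in series and the equivalent K is the thickness-weighted harmonic mean.
Total thickness L = 2.69 + 10.2 = 12.89 m.
Σ(b_i/K_i) = 2.69/571 + 10.2/0.674 = 15.14 d.
K_eq = L / Σ(b_i/K_i) = 12.89 / 15.14 = 0.8515 m/day.
Q = K_eq · A · (Δh/L) = 0.8515 × 1540 × (8.10/12.89) = 824.0 m³/day.

824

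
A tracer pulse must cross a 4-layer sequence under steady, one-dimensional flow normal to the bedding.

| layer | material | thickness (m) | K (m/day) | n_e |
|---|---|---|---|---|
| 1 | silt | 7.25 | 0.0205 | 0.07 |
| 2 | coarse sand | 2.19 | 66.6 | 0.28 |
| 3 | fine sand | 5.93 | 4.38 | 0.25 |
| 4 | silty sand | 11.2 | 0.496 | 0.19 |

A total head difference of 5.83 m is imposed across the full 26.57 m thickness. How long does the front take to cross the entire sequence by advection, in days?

With flow normal to the layers, continuity requires the same specific discharge q through every layer.
Σ(b_i/K_i) = 7.25/0.0205 + 2.19/66.6 + 5.93/4.38 + 11.2/0.496 = 377.6 d.
q = Δh / Σ(b_i/K_i) = 5.83 / 377.6 = 0.01544 m/day.
In each layer the seepage velocity is v_i = q/n_i, so the layer transit time is t_i = b_i·n_i / q:
  layer 1 (silt): t_1 = 7.25 × 0.07 / 0.01544 = 32.87 d
  layer 2 (coarse sand): t_2 = 2.19 × 0.28 / 0.01544 = 39.72 d
  layer 3 (fine sand): t_3 = 5.93 × 0.25 / 0.01544 = 96.03 d
  layer 4 (silty sand): t_4 = 11.2 × 0.19 / 0.01544 = 137.8 d
Total t = Σ t_i = 306.5 days.

306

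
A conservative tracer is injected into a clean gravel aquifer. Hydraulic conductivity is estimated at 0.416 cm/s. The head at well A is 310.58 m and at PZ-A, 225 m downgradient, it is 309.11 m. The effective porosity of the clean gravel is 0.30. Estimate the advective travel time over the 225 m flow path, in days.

Convert K: 0.416 cm/s × 864 = 359.4 m/day.
Hydraulic gradient i = (310.58 − 309.11) / 225 = 1.47 / 225 = 0.006533.
Darcy flux q = K · i = 359.4 × 0.006533 = 2.348 m/day.
Seepage velocity v = q / n_e = 2.348 / 0.30 = 7.827 m/day.
Travel time t = L / v = 225 / 7.827 = 28.74 days.

28.7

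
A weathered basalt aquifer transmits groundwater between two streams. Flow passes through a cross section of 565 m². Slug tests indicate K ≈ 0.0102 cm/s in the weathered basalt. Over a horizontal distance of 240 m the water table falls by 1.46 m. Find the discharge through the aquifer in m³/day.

Convert K: 0.0102 cm/s × 864 = 8.813 m/day.
Hydraulic gradient i = Δh / L = 1.46 / 240 = 0.006083.
Darcy's law: Q = K · A · i = 8.813 × 565.0 × 0.006083 = 30.29 m³/day.

30.3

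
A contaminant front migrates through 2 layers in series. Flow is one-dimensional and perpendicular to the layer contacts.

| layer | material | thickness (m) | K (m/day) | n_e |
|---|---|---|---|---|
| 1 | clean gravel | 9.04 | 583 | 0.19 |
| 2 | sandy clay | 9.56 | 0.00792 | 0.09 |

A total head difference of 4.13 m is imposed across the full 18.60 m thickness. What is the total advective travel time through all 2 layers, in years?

With flow normal to the layers, continuity requires the same specific discharge q through every layer.
Σ(b_i/K_i) = 9.04/583 + 9.56/0.00792 = 1207 d.
q = Δh / Σ(b_i/K_i) = 4.13 / 1207 = 0.003421 m/day.
In each layer the seepage velocity is v_i = q/n_i, so the layer transit time is t_i = b_i·n_i / q:
  layer 1 (clean gravel): t_1 = 9.04 × 0.19 / 0.003421 = 502.0 d
  layer 2 (sandy clay): t_2 = 9.56 × 0.09 / 0.003421 = 251.5 d
Total t = Σ t_i = 753.5 days = 2.063 years.

2.06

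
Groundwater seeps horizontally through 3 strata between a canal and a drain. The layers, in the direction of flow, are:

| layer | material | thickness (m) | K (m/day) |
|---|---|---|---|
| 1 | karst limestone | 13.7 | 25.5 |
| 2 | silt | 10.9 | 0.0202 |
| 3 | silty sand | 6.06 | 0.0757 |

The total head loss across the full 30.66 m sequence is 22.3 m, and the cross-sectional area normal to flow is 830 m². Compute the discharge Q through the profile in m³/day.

Flow is perpendicular to layering, so the layers act in series and the equivalent K is the thickness-weighted harmonic mean.
Total thickness L = 13.7 + 10.9 + 6.06 = 30.66 m.
Σ(b_i/K_i) = 13.7/25.5 + 10.9/0.0202 + 6.06/0.0757 = 620.2 d.
K_eq = L / Σ(b_i/K_i) = 30.66 / 620.2 = 0.04944 m/day.
Q = K_eq · A · (Δh/L) = 0.04944 × 830 × (22.3/30.66) = 29.84 m³/day.

29.8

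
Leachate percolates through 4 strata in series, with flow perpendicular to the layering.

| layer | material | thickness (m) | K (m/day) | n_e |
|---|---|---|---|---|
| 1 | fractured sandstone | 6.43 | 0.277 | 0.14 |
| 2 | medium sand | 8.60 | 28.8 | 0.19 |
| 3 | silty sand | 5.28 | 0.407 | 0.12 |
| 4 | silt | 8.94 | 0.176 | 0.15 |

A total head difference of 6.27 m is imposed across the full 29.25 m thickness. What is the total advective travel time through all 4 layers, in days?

62.8

With flow normal to the layers, continuity requires the same specific discharge q through every layer.
Σ(b_i/K_i) = 6.43/0.277 + 8.60/28.8 + 5.28/0.407 + 8.94/0.176 = 87.28 d.
q = Δh / Σ(b_i/K_i) = 6.27 / 87.28 = 0.07184 m/day.
In each layer the seepage velocity is v_i = q/n_i, so the layer transit time is t_i = b_i·n_i / q:
  layer 1 (fractured sandstone): t_1 = 6.43 × 0.14 / 0.07184 = 12.53 d
  layer 2 (medium sand): t_2 = 8.60 × 0.19 / 0.07184 = 22.75 d
  layer 3 (silty sand): t_3 = 5.28 × 0.12 / 0.07184 = 8.820 d
  layer 4 (silt): t_4 = 8.94 × 0.15 / 0.07184 = 18.67 d
Total t = Σ t_i = 62.76 days.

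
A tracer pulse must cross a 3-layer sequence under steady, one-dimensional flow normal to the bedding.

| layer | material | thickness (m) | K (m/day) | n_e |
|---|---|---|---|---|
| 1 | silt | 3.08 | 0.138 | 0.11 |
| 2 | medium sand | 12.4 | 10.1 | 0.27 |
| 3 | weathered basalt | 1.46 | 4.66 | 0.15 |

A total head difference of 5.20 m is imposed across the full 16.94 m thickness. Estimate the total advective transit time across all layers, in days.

17.9

With flow normal to the layers, continuity requires the same specific discharge q through every layer.
Σ(b_i/K_i) = 3.08/0.138 + 12.4/10.1 + 1.46/4.66 = 23.86 d.
q = Δh / Σ(b_i/K_i) = 5.20 / 23.86 = 0.2179 m/day.
In each layer the seepage velocity is v_i = q/n_i, so the layer transit time is t_i = b_i·n_i / q:
  layer 1 (silt): t_1 = 3.08 × 0.11 / 0.2179 = 1.555 d
  layer 2 (medium sand): t_2 = 12.4 × 0.27 / 0.2179 = 15.36 d
  layer 3 (weathered basalt): t_3 = 1.46 × 0.15 / 0.2179 = 1.005 d
Total t = Σ t_i = 17.92 days.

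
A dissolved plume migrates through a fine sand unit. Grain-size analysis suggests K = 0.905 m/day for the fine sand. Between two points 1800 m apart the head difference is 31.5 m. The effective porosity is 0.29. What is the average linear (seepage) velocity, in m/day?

0.0546

Hydraulic gradient i = Δh / L = 31.5 / 1800 = 0.01750.
Darcy flux q = K · i = 0.9050 × 0.01750 = 0.01584 m/day.
Seepage velocity v = q / n_e = 0.01584 / 0.29 = 0.05461 m/day.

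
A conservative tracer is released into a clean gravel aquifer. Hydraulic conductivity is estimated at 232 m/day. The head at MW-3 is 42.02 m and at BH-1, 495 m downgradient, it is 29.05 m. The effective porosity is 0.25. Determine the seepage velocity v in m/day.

24.3

Hydraulic gradient i = (42.02 − 29.05) / 495 = 12.97 / 495 = 0.02620.
Darcy flux q = K · i = 232.0 × 0.02620 = 6.079 m/day.
Seepage velocity v = q / n_e = 6.079 / 0.25 = 24.32 m/day.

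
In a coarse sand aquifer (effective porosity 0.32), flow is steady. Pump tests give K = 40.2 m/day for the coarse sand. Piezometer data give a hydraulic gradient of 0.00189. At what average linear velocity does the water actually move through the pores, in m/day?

0.237

Hydraulic gradient i = 0.00189.
Darcy flux q = K · i = 40.20 × 0.001890 = 0.07598 m/day.
Seepage velocity v = q / n_e = 0.07598 / 0.32 = 0.2374 m/day.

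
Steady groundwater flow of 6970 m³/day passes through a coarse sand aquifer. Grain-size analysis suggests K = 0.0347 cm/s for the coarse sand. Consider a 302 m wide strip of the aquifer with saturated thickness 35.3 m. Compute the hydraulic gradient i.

Convert K: 0.0347 cm/s × 864 = 29.98 m/day.
Cross-sectional area A = 302 × 35.3 = 10661 m².
From Q = K·A·i, i = Q / (K·A) = 6970 / (29.98 × 10661) = 0.02181.

0.0218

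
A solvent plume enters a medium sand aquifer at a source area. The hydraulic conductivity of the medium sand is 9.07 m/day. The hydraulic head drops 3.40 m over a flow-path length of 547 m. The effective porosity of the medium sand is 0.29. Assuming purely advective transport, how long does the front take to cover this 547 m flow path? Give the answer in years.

7.70

Hydraulic gradient i = Δh / L = 3.40 / 547 = 0.006216.
Darcy flux q = K · i = 9.070 × 0.006216 = 0.05638 m/day.
Seepage velocity v = q / n_e = 0.05638 / 0.29 = 0.1944 m/day.
Travel time t = L / v = 547 / 0.1944 = 2814 days = 7.704 years.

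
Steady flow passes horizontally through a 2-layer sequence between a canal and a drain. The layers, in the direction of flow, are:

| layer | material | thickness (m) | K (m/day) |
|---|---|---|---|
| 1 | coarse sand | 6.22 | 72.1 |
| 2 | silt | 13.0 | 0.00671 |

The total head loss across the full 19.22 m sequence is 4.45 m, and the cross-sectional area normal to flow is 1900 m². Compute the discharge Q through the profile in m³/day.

4.36

Flow is perpendicular to layering, so the layers act in series and the equivalent K is the thickness-weighted harmonic mean.
Total thickness L = 6.22 + 13.0 = 19.22 m.
Σ(b_i/K_i) = 6.22/72.1 + 13.0/0.00671 = 1937 d.
K_eq = L / Σ(b_i/K_i) = 19.22 / 1937 = 0.009920 m/day.
Q = K_eq · A · (Δh/L) = 0.009920 × 1900 × (4.45/19.22) = 4.364 m³/day.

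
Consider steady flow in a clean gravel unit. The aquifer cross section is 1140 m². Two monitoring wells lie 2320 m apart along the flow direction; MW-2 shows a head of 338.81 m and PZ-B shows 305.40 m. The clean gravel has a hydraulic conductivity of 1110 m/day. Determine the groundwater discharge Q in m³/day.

18200

Hydraulic gradient i = (338.81 − 305.40) / 2320 = 33.41 / 2320 = 0.01440.
Darcy's law: Q = K · A · i = 1110 × 1140 × 0.01440 = 18223 m³/day.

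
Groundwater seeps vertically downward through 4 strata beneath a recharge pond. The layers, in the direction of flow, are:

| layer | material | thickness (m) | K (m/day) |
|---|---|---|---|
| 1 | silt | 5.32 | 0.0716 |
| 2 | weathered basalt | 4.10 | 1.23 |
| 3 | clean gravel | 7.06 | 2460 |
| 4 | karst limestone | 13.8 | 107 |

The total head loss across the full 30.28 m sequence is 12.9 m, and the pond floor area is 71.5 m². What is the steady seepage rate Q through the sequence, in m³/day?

11.9

Flow is perpendicular to layering, so the layers act in series and the equivalent K is the thickness-weighted harmonic mean.
Total thickness L = 5.32 + 4.10 + 7.06 + 13.8 = 30.28 m.
Σ(b_i/K_i) = 5.32/0.0716 + 4.10/1.23 + 7.06/2460 + 13.8/107 = 77.77 d.
K_eq = L / Σ(b_i/K_i) = 30.28 / 77.77 = 0.3894 m/day.
Q = K_eq · A · (Δh/L) = 0.3894 × 71.5 × (12.9/30.28) = 11.86 m³/day.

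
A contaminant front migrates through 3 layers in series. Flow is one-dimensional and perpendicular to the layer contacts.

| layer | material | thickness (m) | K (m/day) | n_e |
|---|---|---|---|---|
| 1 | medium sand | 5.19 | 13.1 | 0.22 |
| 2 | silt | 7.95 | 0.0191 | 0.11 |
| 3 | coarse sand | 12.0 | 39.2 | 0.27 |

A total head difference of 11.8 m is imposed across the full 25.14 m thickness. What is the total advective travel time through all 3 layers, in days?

With flow normal to the layers, continuity requires the same specific discharge q through every layer.
Σ(b_i/K_i) = 5.19/13.1 + 7.95/0.0191 + 12.0/39.2 = 416.9 d.
q = Δh / Σ(b_i/K_i) = 11.8 / 416.9 = 0.02830 m/day.
In each layer the seepage velocity is v_i = q/n_i, so the layer transit time is t_i = b_i·n_i / q:
  layer 1 (medium sand): t_1 = 5.19 × 0.22 / 0.02830 = 40.34 d
  layer 2 (silt): t_2 = 7.95 × 0.11 / 0.02830 = 30.90 d
  layer 3 (coarse sand): t_3 = 12.0 × 0.27 / 0.02830 = 114.5 d
Total t = Σ t_i = 185.7 days.

186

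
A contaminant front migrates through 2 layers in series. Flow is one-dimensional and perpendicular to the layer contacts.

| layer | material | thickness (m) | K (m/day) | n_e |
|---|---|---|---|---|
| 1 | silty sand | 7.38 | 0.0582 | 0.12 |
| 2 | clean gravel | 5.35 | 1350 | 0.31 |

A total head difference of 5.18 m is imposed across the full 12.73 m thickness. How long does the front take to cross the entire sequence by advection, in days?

With flow normal to the layers, continuity requires the same specific discharge q through every layer.
Σ(b_i/K_i) = 7.38/0.0582 + 5.35/1350 = 126.8 d.
q = Δh / Σ(b_i/K_i) = 5.18 / 126.8 = 0.04085 m/day.
In each layer the seepage velocity is v_i = q/n_i, so the layer transit time is t_i = b_i·n_i / q:
  layer 1 (silty sand): t_1 = 7.38 × 0.12 / 0.04085 = 21.68 d
  layer 2 (clean gravel): t_2 = 5.35 × 0.31 / 0.04085 = 40.60 d
Total t = Σ t_i = 62.28 days.

62.3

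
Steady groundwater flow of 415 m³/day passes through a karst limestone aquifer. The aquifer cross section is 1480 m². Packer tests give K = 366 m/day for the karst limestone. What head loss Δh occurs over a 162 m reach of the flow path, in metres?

0.124

From Q = K·A·i, i = Q / (K·A) = 415 / (366.0 × 1480) = 0.0007661.
Head loss Δh = i · L = 0.0007661 × 162 = 0.1241 m.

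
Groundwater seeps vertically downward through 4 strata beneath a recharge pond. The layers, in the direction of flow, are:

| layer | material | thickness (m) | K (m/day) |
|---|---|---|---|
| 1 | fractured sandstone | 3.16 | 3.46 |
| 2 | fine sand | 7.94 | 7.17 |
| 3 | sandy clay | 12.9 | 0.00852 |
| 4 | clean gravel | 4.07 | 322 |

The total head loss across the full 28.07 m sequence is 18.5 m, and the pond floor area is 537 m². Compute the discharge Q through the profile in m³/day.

Flow is perpendicular to layering, so the layers act in series and the equivalent K is the thickness-weighted harmonic mean.
Total thickness L = 3.16 + 7.94 + 12.9 + 4.07 = 28.07 m.
Σ(b_i/K_i) = 3.16/3.46 + 7.94/7.17 + 12.9/0.00852 + 4.07/322 = 1516 d.
K_eq = L / Σ(b_i/K_i) = 28.07 / 1516 = 0.01851 m/day.
Q = K_eq · A · (Δh/L) = 0.01851 × 537 × (18.5/28.07) = 6.553 m³/day.

6.55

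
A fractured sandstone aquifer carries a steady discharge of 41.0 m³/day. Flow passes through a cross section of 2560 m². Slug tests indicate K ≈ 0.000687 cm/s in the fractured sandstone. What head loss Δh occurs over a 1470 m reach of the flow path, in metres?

39.7

Convert K: 0.000687 cm/s × 864 = 0.5936 m/day.
From Q = K·A·i, i = Q / (K·A) = 41.0 / (0.5936 × 2560) = 0.02698.
Head loss Δh = i · L = 0.02698 × 1470 = 39.66 m.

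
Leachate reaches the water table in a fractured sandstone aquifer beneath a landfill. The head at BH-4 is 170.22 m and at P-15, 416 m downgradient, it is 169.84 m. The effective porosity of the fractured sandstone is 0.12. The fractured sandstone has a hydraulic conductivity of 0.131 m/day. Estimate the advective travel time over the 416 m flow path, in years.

Hydraulic gradient i = (170.22 − 169.84) / 416 = 0.38 / 416 = 0.0009135.
Darcy flux q = K · i = 0.1310 × 0.0009135 = 0.0001197 m/day.
Seepage velocity v = q / n_e = 0.0001197 / 0.12 = 0.0009972 m/day.
Travel time t = L / v = 416 / 0.0009972 = 4.172e+05 days = 1142 years.

1140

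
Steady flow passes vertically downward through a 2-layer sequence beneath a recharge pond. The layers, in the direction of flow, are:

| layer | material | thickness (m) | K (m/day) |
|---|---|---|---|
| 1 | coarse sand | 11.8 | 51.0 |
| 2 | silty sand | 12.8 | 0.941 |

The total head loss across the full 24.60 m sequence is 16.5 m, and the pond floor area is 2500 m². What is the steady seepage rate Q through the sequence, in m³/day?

2980

Flow is perpendicular to layering, so the layers act in series and the equivalent K is the thickness-weighted harmonic mean.
Total thickness L = 11.8 + 12.8 = 24.60 m.
Σ(b_i/K_i) = 11.8/51.0 + 12.8/0.941 = 13.83 d.
K_eq = L / Σ(b_i/K_i) = 24.60 / 13.83 = 1.778 m/day.
Q = K_eq · A · (Δh/L) = 1.778 × 2500 × (16.5/24.60) = 2982 m³/day.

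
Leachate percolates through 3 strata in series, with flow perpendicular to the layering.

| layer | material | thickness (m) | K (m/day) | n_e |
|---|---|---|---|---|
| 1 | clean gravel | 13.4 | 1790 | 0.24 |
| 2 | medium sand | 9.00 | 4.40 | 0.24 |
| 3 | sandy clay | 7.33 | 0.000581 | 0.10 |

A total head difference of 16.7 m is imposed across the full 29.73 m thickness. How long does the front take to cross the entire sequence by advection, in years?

12.6

With flow normal to the layers, continuity requires the same specific discharge q through every layer.
Σ(b_i/K_i) = 13.4/1790 + 9.00/4.40 + 7.33/0.000581 = 12618 d.
q = Δh / Σ(b_i/K_i) = 16.7 / 12618 = 0.001323 m/day.
In each layer the seepage velocity is v_i = q/n_i, so the layer transit time is t_i = b_i·n_i / q:
  layer 1 (clean gravel): t_1 = 13.4 × 0.24 / 0.001323 = 2430 d
  layer 2 (medium sand): t_2 = 9.00 × 0.24 / 0.001323 = 1632 d
  layer 3 (sandy clay): t_3 = 7.33 × 0.10 / 0.001323 = 553.8 d
Total t = Σ t_i = 4616 days = 12.64 years.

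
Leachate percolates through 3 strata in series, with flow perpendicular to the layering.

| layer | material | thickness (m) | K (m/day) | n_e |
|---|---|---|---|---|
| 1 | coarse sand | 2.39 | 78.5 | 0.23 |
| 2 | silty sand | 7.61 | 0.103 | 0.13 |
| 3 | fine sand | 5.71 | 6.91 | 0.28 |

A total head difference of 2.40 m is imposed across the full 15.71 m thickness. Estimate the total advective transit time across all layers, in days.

With flow normal to the layers, continuity requires the same specific discharge q through every layer.
Σ(b_i/K_i) = 2.39/78.5 + 7.61/0.103 + 5.71/6.91 = 74.74 d.
q = Δh / Σ(b_i/K_i) = 2.40 / 74.74 = 0.03211 m/day.
In each layer the seepage velocity is v_i = q/n_i, so the layer transit time is t_i = b_i·n_i / q:
  layer 1 (coarse sand): t_1 = 2.39 × 0.23 / 0.03211 = 17.12 d
  layer 2 (silty sand): t_2 = 7.61 × 0.13 / 0.03211 = 30.81 d
  layer 3 (fine sand): t_3 = 5.71 × 0.28 / 0.03211 = 49.79 d
Total t = Σ t_i = 97.72 days.

97.7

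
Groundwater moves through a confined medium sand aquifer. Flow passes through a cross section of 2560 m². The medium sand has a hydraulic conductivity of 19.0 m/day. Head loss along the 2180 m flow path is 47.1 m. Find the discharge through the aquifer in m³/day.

Hydraulic gradient i = Δh / L = 47.1 / 2180 = 0.02161.
Darcy's law: Q = K · A · i = 19.00 × 2560 × 0.02161 = 1051 m³/day.

1050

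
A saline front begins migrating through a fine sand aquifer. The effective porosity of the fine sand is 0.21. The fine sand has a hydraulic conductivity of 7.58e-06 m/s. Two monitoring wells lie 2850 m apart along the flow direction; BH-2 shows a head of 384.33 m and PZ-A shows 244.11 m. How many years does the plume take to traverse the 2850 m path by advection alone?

Convert K: 7.58e-06 m/s × 86400 = 0.6549 m/day.
Hydraulic gradient i = (384.33 − 244.11) / 2850 = 140.22 / 2850 = 0.04920.
Darcy flux q = K · i = 0.6549 × 0.04920 = 0.03222 m/day.
Seepage velocity v = q / n_e = 0.03222 / 0.21 = 0.1534 m/day.
Travel time t = L / v = 2850 / 0.1534 = 18574 days = 50.85 years.

50.9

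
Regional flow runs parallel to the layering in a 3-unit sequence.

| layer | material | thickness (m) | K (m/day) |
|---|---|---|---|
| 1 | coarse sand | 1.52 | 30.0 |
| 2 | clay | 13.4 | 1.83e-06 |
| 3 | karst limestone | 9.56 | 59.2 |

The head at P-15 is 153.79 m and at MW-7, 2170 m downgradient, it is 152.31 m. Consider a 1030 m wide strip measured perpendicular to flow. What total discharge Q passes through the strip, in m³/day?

430

Flow is parallel to layering, so each bed carries its own Darcy discharge and the transmissivities add.
Σ(K_i·b_i) = 30.0×1.52 + 1.83e-06×13.4 + 59.2×9.56 = 611.6 m²/day.
Hydraulic gradient i = (153.79 − 152.31) / 2170 = 1.48 / 2170 = 0.0006820.
Q = Σ(K_i·b_i) · W · i = 611.6 × 1030 × 0.0006820 = 429.6 m³/day.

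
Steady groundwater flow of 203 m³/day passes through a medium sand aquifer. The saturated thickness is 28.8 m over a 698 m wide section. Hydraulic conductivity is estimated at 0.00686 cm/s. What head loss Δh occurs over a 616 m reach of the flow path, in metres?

Convert K: 0.00686 cm/s × 864 = 5.927 m/day.
Cross-sectional area A = 698 × 28.8 = 20102 m².
From Q = K·A·i, i = Q / (K·A) = 203 / (5.927 × 20102) = 0.001704.
Head loss Δh = i · L = 0.001704 × 616 = 1.050 m.

1.05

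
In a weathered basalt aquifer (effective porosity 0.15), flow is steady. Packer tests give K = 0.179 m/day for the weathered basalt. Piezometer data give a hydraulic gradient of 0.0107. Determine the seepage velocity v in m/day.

0.0128

Hydraulic gradient i = 0.0107.
Darcy flux q = K · i = 0.1790 × 0.01070 = 0.001915 m/day.
Seepage velocity v = q / n_e = 0.001915 / 0.15 = 0.01277 m/day.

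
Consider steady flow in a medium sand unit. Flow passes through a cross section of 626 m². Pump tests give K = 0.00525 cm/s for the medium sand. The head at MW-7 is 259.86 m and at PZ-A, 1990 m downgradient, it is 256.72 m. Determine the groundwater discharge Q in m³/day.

Convert K: 0.00525 cm/s × 864 = 4.536 m/day.
Hydraulic gradient i = (259.86 − 256.72) / 1990 = 3.14 / 1990 = 0.001578.
Darcy's law: Q = K · A · i = 4.536 × 626.0 × 0.001578 = 4.480 m³/day.

4.48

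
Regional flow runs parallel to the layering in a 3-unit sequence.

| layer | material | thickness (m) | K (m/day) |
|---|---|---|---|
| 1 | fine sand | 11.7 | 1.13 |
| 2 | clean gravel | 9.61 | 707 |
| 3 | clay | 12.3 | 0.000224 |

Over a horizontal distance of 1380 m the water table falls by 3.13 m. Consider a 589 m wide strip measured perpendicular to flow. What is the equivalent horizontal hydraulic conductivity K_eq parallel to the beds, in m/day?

Flow is parallel to layering, so each bed carries its own Darcy discharge and the transmissivities add.
Σ(K_i·b_i) = 1.13×11.7 + 707×9.61 + 0.000224×12.3 = 6807 m²/day.
Total thickness b = 33.61 m, so K_eq = Σ(K_i·b_i)/b = 202.5 m/day.

203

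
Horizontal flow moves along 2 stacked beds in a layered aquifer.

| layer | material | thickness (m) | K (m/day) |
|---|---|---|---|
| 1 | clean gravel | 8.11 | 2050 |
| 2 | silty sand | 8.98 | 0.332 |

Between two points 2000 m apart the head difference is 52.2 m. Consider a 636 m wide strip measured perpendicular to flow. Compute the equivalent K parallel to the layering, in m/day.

973

Flow is parallel to layering, so each bed carries its own Darcy discharge and the transmissivities add.
Σ(K_i·b_i) = 2050×8.11 + 0.332×8.98 = 16628 m²/day.
Total thickness b = 17.09 m, so K_eq = Σ(K_i·b_i)/b = 973.0 m/day.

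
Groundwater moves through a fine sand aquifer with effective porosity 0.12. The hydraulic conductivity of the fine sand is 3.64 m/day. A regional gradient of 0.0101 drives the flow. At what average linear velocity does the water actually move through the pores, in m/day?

Hydraulic gradient i = 0.0101.
Darcy flux q = K · i = 3.640 × 0.01010 = 0.03676 m/day.
Seepage velocity v = q / n_e = 0.03676 / 0.12 = 0.3064 m/day.

0.306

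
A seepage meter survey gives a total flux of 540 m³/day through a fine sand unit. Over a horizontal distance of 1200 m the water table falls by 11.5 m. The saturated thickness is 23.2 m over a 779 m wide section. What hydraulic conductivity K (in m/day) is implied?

3.12

Cross-sectional area A = 779 × 23.2 = 18073 m².
Hydraulic gradient i = Δh / L = 11.5 / 1200 = 0.009583.
From Q = K·A·i, K = Q / (A·i) = 540 / (18073 × 0.009583) = 3.118 m/day.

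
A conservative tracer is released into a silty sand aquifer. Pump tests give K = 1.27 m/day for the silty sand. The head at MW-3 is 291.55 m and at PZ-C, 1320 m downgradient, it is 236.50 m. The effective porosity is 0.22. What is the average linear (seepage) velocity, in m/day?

0.241

Hydraulic gradient i = (291.55 − 236.50) / 1320 = 55.05 / 1320 = 0.04170.
Darcy flux q = K · i = 1.270 × 0.04170 = 0.05296 m/day.
Seepage velocity v = q / n_e = 0.05296 / 0.22 = 0.2407 m/day.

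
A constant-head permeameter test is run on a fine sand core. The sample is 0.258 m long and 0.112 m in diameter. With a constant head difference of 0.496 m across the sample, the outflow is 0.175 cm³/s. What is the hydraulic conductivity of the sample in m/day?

Cross-sectional area A = π·(d/2)² = π × (0.112/2)² = 0.009852 m².
Convert discharge: 0.175 cm³/s = 1.750e-07 m³/s.
Darcy's law rearranged: K = Q·L / (A·Δh) = 1.750e-07 × 0.258 / (0.009852 × 0.496) = 9.240e-06 m/s = 0.7983 m/day.

0.798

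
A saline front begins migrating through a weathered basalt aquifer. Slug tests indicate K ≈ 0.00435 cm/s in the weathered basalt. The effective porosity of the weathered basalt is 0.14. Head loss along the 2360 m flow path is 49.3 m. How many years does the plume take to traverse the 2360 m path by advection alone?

Convert K: 0.00435 cm/s × 864 = 3.758 m/day.
Hydraulic gradient i = Δh / L = 49.3 / 2360 = 0.02089.
Darcy flux q = K · i = 3.758 × 0.02089 = 0.07851 m/day.
Seepage velocity v = q / n_e = 0.07851 / 0.14 = 0.5608 m/day.
Travel time t = L / v = 2360 / 0.5608 = 4208 days = 11.52 years.

11.5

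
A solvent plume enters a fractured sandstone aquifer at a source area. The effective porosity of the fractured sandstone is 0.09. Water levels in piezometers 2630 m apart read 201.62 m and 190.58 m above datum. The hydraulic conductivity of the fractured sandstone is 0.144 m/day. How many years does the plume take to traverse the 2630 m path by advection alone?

1070

Hydraulic gradient i = (201.62 − 190.58) / 2630 = 11.04 / 2630 = 0.004198.
Darcy flux q = K · i = 0.1440 × 0.004198 = 0.0006045 m/day.
Seepage velocity v = q / n_e = 0.0006045 / 0.09 = 0.006716 m/day.
Travel time t = L / v = 2630 / 0.006716 = 3.916e+05 days = 1072 years.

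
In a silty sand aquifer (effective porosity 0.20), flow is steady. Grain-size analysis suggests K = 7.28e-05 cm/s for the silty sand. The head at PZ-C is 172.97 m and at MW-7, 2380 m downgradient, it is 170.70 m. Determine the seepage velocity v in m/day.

Convert K: 7.28e-05 cm/s × 864 = 0.06290 m/day.
Hydraulic gradient i = (172.97 − 170.70) / 2380 = 2.27 / 2380 = 0.0009538.
Darcy flux q = K · i = 0.06290 × 0.0009538 = 5.999e-05 m/day.
Seepage velocity v = q / n_e = 5.999e-05 / 0.20 = 0.0003000 m/day.

0.000300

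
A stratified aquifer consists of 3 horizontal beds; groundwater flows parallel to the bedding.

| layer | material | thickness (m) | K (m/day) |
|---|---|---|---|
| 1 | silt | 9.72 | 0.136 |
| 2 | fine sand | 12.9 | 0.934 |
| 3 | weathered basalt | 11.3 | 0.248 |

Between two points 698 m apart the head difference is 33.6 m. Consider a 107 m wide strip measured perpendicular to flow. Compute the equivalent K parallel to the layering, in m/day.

Flow is parallel to layering, so each bed carries its own Darcy discharge and the transmissivities add.
Σ(K_i·b_i) = 0.136×9.72 + 0.934×12.9 + 0.248×11.3 = 16.17 m²/day.
Total thickness b = 33.92 m, so K_eq = Σ(K_i·b_i)/b = 0.4768 m/day.

0.477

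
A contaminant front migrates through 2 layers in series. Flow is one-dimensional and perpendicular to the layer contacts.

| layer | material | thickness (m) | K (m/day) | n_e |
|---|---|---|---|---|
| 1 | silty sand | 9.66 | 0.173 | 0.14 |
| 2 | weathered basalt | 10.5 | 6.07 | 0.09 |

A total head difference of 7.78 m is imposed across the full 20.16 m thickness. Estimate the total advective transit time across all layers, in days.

17.0

With flow normal to the layers, continuity requires the same specific discharge q through every layer.
Σ(b_i/K_i) = 9.66/0.173 + 10.5/6.07 = 57.57 d.
q = Δh / Σ(b_i/K_i) = 7.78 / 57.57 = 0.1351 m/day.
In each layer the seepage velocity is v_i = q/n_i, so the layer transit time is t_i = b_i·n_i / q:
  layer 1 (silty sand): t_1 = 9.66 × 0.14 / 0.1351 = 10.01 d
  layer 2 (weathered basalt): t_2 = 10.5 × 0.09 / 0.1351 = 6.993 d
Total t = Σ t_i = 17.00 days.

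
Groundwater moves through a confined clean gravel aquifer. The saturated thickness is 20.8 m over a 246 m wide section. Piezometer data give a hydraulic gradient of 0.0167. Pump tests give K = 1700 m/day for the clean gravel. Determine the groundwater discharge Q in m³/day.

Cross-sectional area A = 246 × 20.8 = 5117 m².
Hydraulic gradient i = 0.0167.
Darcy's law: Q = K · A · i = 1700 × 5117 × 0.01670 = 1.453e+05 m³/day.

145000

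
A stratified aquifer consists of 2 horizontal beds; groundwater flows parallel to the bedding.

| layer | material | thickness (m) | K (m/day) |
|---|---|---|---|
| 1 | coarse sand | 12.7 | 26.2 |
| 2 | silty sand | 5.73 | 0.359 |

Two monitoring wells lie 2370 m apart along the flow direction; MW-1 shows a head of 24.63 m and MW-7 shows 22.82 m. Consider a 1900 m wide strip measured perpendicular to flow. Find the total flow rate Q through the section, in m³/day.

Flow is parallel to layering, so each bed carries its own Darcy discharge and the transmissivities add.
Σ(K_i·b_i) = 26.2×12.7 + 0.359×5.73 = 334.8 m²/day.
Hydraulic gradient i = (24.63 − 22.82) / 2370 = 1.81 / 2370 = 0.0007637.
Q = Σ(K_i·b_i) · W · i = 334.8 × 1900 × 0.0007637 = 485.8 m³/day.

486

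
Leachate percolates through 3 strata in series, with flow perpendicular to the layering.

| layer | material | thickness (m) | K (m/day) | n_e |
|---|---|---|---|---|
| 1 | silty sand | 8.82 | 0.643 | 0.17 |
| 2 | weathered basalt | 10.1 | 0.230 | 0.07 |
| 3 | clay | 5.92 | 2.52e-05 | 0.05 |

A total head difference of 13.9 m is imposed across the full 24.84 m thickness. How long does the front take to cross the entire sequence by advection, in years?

With flow normal to the layers, continuity requires the same specific discharge q through every layer.
Σ(b_i/K_i) = 8.82/0.643 + 10.1/0.230 + 5.92/2.52e-05 = 2.350e+05 d.
q = Δh / Σ(b_i/K_i) = 13.9 / 2.350e+05 = 5.915e-05 m/day.
In each layer the seepage velocity is v_i = q/n_i, so the layer transit time is t_i = b_i·n_i / q:
  layer 1 (silty sand): t_1 = 8.82 × 0.17 / 5.915e-05 = 25347 d
  layer 2 (weathered basalt): t_2 = 10.1 × 0.07 / 5.915e-05 = 11952 d
  layer 3 (clay): t_3 = 5.92 × 0.05 / 5.915e-05 = 5004 d
Total t = Σ t_i = 42303 days = 115.8 years.

116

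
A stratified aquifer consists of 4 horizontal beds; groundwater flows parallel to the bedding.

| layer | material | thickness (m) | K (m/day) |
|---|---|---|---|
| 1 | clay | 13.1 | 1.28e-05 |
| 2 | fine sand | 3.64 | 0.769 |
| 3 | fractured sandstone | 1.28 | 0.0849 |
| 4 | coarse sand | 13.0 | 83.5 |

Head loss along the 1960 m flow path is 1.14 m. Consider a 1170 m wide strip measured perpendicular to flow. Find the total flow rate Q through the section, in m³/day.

741

Flow is parallel to layering, so each bed carries its own Darcy discharge and the transmissivities add.
Σ(K_i·b_i) = 1.28e-05×13.1 + 0.769×3.64 + 0.0849×1.28 + 83.5×13.0 = 1088 m²/day.
Hydraulic gradient i = Δh / L = 1.14 / 1960 = 0.0005816.
Q = Σ(K_i·b_i) · W · i = 1088 × 1170 × 0.0005816 = 740.7 m³/day.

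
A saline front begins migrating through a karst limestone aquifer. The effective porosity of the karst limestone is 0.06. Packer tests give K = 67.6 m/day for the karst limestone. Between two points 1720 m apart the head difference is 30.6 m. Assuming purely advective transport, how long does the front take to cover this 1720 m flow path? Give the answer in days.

85.8

Hydraulic gradient i = Δh / L = 30.6 / 1720 = 0.01779.
Darcy flux q = K · i = 67.60 × 0.01779 = 1.203 m/day.
Seepage velocity v = q / n_e = 1.203 / 0.06 = 20.04 m/day.
Travel time t = L / v = 1720 / 20.04 = 85.81 days.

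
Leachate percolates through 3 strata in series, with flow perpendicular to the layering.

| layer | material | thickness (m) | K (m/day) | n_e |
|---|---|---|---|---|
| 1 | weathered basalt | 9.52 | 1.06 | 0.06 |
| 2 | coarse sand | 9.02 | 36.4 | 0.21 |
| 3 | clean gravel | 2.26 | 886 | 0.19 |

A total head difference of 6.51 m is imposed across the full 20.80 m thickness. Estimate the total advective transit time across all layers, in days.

With flow normal to the layers, continuity requires the same specific discharge q through every layer.
Σ(b_i/K_i) = 9.52/1.06 + 9.02/36.4 + 2.26/886 = 9.231 d.
q = Δh / Σ(b_i/K_i) = 6.51 / 9.231 = 0.7052 m/day.
In each layer the seepage velocity is v_i = q/n_i, so the layer transit time is t_i = b_i·n_i / q:
  layer 1 (weathered basalt): t_1 = 9.52 × 0.06 / 0.7052 = 0.8100 d
  layer 2 (coarse sand): t_2 = 9.02 × 0.21 / 0.7052 = 2.686 d
  layer 3 (clean gravel): t_3 = 2.26 × 0.19 / 0.7052 = 0.6089 d
Total t = Σ t_i = 4.105 days.

4.10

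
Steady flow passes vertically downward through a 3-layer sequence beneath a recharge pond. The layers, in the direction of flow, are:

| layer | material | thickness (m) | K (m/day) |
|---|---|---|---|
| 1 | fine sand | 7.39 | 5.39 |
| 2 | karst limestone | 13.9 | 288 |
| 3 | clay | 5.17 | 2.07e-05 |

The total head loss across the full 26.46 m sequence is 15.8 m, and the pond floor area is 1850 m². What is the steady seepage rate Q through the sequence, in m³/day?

Flow is perpendicular to layering, so the layers act in series and the equivalent K is the thickness-weighted harmonic mean.
Total thickness L = 7.39 + 13.9 + 5.17 = 26.46 m.
Σ(b_i/K_i) = 7.39/5.39 + 13.9/288 + 5.17/2.07e-05 = 2.498e+05 d.
K_eq = L / Σ(b_i/K_i) = 26.46 / 2.498e+05 = 0.0001059 m/day.
Q = K_eq · A · (Δh/L) = 0.0001059 × 1850 × (15.8/26.46) = 0.1170 m³/day.

0.117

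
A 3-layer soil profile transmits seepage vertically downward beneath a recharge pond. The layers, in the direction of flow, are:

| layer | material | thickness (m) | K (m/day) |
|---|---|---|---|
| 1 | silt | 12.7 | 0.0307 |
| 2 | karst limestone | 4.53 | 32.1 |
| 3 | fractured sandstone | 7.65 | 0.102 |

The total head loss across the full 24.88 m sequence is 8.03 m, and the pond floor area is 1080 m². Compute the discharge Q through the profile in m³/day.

17.7

Flow is perpendicular to layering, so the layers act in series and the equivalent K is the thickness-weighted harmonic mean.
Total thickness L = 12.7 + 4.53 + 7.65 = 24.88 m.
Σ(b_i/K_i) = 12.7/0.0307 + 4.53/32.1 + 7.65/0.102 = 488.8 d.
K_eq = L / Σ(b_i/K_i) = 24.88 / 488.8 = 0.05090 m/day.
Q = K_eq · A · (Δh/L) = 0.05090 × 1080 × (8.03/24.88) = 17.74 m³/day.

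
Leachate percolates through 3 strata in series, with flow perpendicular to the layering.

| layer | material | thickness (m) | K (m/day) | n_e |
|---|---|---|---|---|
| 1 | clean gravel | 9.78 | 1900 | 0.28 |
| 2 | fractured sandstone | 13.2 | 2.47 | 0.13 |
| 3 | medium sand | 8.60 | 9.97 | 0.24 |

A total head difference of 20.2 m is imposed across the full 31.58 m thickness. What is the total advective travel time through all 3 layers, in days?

2.00

With flow normal to the layers, continuity requires the same specific discharge q through every layer.
Σ(b_i/K_i) = 9.78/1900 + 13.2/2.47 + 8.60/9.97 = 6.212 d.
q = Δh / Σ(b_i/K_i) = 20.2 / 6.212 = 3.252 m/day.
In each layer the seepage velocity is v_i = q/n_i, so the layer transit time is t_i = b_i·n_i / q:
  layer 1 (clean gravel): t_1 = 9.78 × 0.28 / 3.252 = 0.8421 d
  layer 2 (fractured sandstone): t_2 = 13.2 × 0.13 / 3.252 = 0.5277 d
  layer 3 (medium sand): t_3 = 8.60 × 0.24 / 3.252 = 0.6347 d
Total t = Σ t_i = 2.005 days.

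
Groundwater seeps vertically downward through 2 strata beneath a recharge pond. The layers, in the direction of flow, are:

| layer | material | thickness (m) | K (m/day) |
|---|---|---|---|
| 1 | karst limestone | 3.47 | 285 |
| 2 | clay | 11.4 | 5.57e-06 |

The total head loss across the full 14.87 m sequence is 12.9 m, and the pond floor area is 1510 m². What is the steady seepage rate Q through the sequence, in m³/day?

Flow is perpendicular to layering, so the layers act in series and the equivalent K is the thickness-weighted harmonic mean.
Total thickness L = 3.47 + 11.4 = 14.87 m.
Σ(b_i/K_i) = 3.47/285 + 11.4/5.57e-06 = 2.047e+06 d.
K_eq = L / Σ(b_i/K_i) = 14.87 / 2.047e+06 = 7.265e-06 m/day.
Q = K_eq · A · (Δh/L) = 7.265e-06 × 1510 × (12.9/14.87) = 0.009517 m³/day.

0.00952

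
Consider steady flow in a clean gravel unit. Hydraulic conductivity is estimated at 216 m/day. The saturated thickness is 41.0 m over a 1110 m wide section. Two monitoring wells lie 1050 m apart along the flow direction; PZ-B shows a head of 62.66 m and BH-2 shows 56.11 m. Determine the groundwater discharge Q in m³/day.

61300

Cross-sectional area A = 1110 × 41.0 = 45510 m².
Hydraulic gradient i = (62.66 − 56.11) / 1050 = 6.55 / 1050 = 0.006238.
Darcy's law: Q = K · A · i = 216.0 × 45510 × 0.006238 = 61321 m³/day.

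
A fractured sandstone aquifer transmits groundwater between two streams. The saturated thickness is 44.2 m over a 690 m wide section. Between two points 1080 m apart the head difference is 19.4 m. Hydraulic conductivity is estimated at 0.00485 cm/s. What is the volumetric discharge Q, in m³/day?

Convert K: 0.00485 cm/s × 864 = 4.190 m/day.
Cross-sectional area A = 690 × 44.2 = 30498 m².
Hydraulic gradient i = Δh / L = 19.4 / 1080 = 0.01796.
Darcy's law: Q = K · A · i = 4.190 × 30498 × 0.01796 = 2296 m³/day.

2300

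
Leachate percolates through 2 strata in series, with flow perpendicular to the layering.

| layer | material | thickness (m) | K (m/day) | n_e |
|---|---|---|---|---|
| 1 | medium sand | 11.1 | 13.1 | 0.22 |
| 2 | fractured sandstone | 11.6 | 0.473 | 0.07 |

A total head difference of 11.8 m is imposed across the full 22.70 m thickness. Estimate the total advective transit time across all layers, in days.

7.00

With flow normal to the layers, continuity requires the same specific discharge q through every layer.
Σ(b_i/K_i) = 11.1/13.1 + 11.6/0.473 = 25.37 d.
q = Δh / Σ(b_i/K_i) = 11.8 / 25.37 = 0.4651 m/day.
In each layer the seepage velocity is v_i = q/n_i, so the layer transit time is t_i = b_i·n_i / q:
  layer 1 (medium sand): t_1 = 11.1 × 0.22 / 0.4651 = 5.251 d
  layer 2 (fractured sandstone): t_2 = 11.6 × 0.07 / 0.4651 = 1.746 d
Total t = Σ t_i = 6.997 days.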